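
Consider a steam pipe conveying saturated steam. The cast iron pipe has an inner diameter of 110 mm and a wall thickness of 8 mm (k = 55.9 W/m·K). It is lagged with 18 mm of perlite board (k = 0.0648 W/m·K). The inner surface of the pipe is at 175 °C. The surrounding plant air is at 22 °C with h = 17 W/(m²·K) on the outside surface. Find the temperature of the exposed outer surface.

Treating each annulus and film as a series resistance:
R_cast iron pipe wall = ln(63/55)/(2π×55.9×1) = 3.866×10^-4 K/W
R_perlite board = ln(81/63)/(2π×0.0648×1) = 0.6173 K/W
R_outer film = 1/(h_o·2πr_oL) = 1/(17×2π×0.081×1) = 0.1156 K/W
R_total = 0.7332 K/W
Q = ΔT/R_total = 153/0.7332
Q = 209 W/m
T_interface = T_inner − Q·ΣR(inner→interface) = 175 − 209×0.6176

T ≈ 46.1 °C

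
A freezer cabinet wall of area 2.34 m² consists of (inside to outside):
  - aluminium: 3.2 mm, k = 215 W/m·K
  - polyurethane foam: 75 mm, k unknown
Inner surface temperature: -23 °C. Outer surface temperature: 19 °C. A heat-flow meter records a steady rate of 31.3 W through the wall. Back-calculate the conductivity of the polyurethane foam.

k ≈ 0.0239 W/(m·K)

Series thermal resistances:
R_aluminium = L/(kA) = 0.0032/(215×2.34) = 6.361×10^-6 K/W
Sum of known resistances R_other = 6.361×10^-6 K/W
Total R = ΔT/Q = 42/31.3 = 1.342 K/W
R_polyurethane foam = R_total − R_other = 1.342 K/W
k = L/(R·A) = 0.075/(1.342×2.34)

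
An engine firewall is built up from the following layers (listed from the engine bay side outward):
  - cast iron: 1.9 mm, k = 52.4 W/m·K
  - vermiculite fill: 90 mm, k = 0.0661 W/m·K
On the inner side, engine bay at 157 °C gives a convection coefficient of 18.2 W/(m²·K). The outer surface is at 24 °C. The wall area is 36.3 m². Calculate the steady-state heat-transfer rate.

Thermal resistances in series:
R_inner film = 1/(h_i·A) = 1/(18.2×36.3) = 0.001514 K/W
R_cast iron = L/(kA) = 0.0019/(52.4×36.3) = 9.989×10^-7 K/W
R_vermiculite fill = L/(kA) = 0.09/(0.0661×36.3) = 0.03751 K/W
R_total = 0.03902 K/W
Q = ΔT / R_total = 133 / 0.03902

Q ≈ 3410 W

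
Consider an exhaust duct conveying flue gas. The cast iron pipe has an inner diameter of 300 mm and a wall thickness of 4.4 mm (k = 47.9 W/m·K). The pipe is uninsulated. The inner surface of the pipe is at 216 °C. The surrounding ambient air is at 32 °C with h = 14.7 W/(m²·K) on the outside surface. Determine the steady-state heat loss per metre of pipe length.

Radial resistances (cylindrical: R_cond = ln(r_o/r_i)/(2πkL), R_conv = 1/(h·2πrL)):
R_cast iron pipe wall = ln(154.4/150)/(2π×47.9×1) = 9.606×10^-5 K/W
R_outer film = 1/(h_o·2πr_oL) = 1/(14.7×2π×0.1544×1) = 0.07012 K/W
R_total = 0.07022 K/W
Q = ΔT/R_total = 184/0.07022

q′ ≈ 2620 W/m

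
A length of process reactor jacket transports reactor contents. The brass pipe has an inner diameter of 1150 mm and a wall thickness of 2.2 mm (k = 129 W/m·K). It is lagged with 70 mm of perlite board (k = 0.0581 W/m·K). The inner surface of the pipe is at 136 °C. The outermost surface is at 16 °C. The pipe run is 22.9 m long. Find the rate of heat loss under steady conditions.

Q ≈ 8760 W

Per-layer cylindrical resistances, series-summed:
R_brass pipe wall = ln(577.2/575)/(2π×129×22.9) = 2.057×10^-7 K/W
R_perlite board = ln(647.2/577.2)/(2π×0.0581×22.9) = 0.01369 K/W
R_total = 0.01369 K/W
Q = ΔT/R_total = 120/0.01369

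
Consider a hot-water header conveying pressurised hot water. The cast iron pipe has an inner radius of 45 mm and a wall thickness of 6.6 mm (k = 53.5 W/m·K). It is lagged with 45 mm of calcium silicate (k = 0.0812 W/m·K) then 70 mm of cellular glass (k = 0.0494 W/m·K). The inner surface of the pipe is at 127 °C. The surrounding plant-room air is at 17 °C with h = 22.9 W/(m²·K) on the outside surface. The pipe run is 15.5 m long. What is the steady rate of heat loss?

For a radial system each layer contributes R = ln(r_out/r_in)/(2πkL); films add R = 1/(hA).
R_cast iron pipe wall = ln(51.6/45)/(2π×53.5×15.5) = 2.627×10^-5 K/W
R_calcium silicate = ln(96.6/51.6)/(2π×0.0812×15.5) = 0.07929 K/W
R_cellular glass = ln(166.6/96.6)/(2π×0.0494×15.5) = 0.1133 K/W
R_outer film = 1/(h_o·2πr_oL) = 1/(22.9×2π×0.1666×15.5) = 0.002691 K/W
R_total = 0.1953 K/W
Q = ΔT/R_total = 110/0.1953

Q ≈ 563 W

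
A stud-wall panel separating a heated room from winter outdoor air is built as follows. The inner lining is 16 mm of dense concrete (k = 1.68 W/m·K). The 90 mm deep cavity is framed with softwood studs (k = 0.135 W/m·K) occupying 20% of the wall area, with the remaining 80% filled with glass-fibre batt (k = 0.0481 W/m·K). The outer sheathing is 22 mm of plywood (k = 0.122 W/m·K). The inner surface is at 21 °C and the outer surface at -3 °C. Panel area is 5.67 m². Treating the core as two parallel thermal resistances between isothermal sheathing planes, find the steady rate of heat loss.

Q ≈ 87 W

Sheathing layers in series; stud and cavity paths in parallel between them.
R_inner = 0.016/(1.68×5.67) = 0.00168 K/W
R_stud  = 0.09/(0.135×0.2×5.67) = 0.5879 K/W
R_cav   = 0.09/(0.0481×0.8×5.67) = 0.4125 K/W
1/R_core = 1/R_stud + 1/R_cav → R_core = 0.2424 K/W
R_outer = 0.022/(0.122×5.67) = 0.0318 K/W
R_total = 0.2759 K/W
Q = ΔT/R_total = 24/0.2759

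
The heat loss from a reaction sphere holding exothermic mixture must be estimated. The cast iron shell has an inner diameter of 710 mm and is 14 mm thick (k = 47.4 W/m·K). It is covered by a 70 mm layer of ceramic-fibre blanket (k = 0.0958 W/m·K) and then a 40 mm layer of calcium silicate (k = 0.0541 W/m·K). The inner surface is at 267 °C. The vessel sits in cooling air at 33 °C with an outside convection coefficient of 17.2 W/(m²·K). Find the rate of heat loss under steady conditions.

Q ≈ 355 W

Radial (spherical) resistances in series:
R_cast iron shell = (1/0.355 − 1/0.369)/(4π×47.4) = 1.794×10^-4 K/W
R_ceramic-fibre blanket = (1/0.369 − 1/0.439)/(4π×0.0958) = 0.3589 K/W
R_calcium silicate = (1/0.439 − 1/0.479)/(4π×0.0541) = 0.2798 K/W
R_outer film = 1/(h·4πr_o²) = 1/(17.2×4π×0.479²) = 0.02016 K/W
R_total = 0.6591 K/W
Q = ΔT/R_total = 234/0.6591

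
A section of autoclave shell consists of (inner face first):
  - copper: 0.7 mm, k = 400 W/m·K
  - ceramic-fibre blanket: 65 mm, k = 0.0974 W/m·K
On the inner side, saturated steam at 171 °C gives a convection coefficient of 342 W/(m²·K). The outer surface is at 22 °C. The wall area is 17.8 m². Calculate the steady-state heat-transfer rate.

Q ≈ 3960 W

Thermal resistances in series:
R_inner film = 1/(h_i·A) = 1/(342×17.8) = 1.643×10^-4 K/W
R_copper = L/(kA) = 0.0007/(400×17.8) = 9.831×10^-8 K/W
R_ceramic-fibre blanket = L/(kA) = 0.065/(0.0974×17.8) = 0.03749 K/W
R_total = 0.03766 K/W
Q = ΔT / R_total = 149 / 0.03766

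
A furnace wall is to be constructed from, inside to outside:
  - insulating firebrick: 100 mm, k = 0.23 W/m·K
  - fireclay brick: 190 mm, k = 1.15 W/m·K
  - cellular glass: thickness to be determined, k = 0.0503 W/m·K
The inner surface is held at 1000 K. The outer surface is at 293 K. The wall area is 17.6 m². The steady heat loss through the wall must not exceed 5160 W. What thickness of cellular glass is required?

L ≈ 91.1 mm

Thermal resistances in series:
R_insulating firebrick = L/(kA) = 0.1/(0.23×17.6) = 0.0247 K/W
R_fireclay brick = L/(kA) = 0.19/(1.15×17.6) = 0.009387 K/W
Sum of the known resistances R_other = 0.03409 K/W
Required total resistance R_tot = ΔT/Q_allow = 707/5160 = 0.137 K/W
R_cellular glass = R_tot − R_other = 0.1029 K/W
L = R·k·A = 0.1029×0.0503×17.6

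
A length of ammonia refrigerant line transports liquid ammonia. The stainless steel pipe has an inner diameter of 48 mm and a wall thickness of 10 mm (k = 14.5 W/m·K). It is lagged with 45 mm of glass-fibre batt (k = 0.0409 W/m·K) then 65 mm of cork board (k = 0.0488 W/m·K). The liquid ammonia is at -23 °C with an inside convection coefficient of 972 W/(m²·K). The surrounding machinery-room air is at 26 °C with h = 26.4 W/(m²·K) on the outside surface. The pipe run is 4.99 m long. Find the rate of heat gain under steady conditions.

For a radial system each layer contributes R = ln(r_out/r_in)/(2πkL); films add R = 1/(hA).
R_inner film = 1/(h_i·2πr₁L) = 1/(972×2π×0.024×4.99) = 0.001367 K/W
R_stainless steel pipe wall = ln(34/24)/(2π×14.5×4.99) = 7.661×10^-4 K/W
R_glass-fibre batt = ln(79/34)/(2π×0.0409×4.99) = 0.6575 K/W
R_cork board = ln(144/79)/(2π×0.0488×4.99) = 0.3924 K/W
R_outer film = 1/(h_o·2πr_oL) = 1/(26.4×2π×0.144×4.99) = 0.00839 K/W
R_total = 1.06 K/W
Q = ΔT/R_total = 49/1.06

Q ≈ 46.2 W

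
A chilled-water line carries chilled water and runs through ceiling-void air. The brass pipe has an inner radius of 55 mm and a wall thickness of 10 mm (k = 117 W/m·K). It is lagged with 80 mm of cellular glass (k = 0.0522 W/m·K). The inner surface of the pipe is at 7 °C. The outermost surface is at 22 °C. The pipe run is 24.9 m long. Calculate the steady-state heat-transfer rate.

Treating each annulus and film as a series resistance:
R_brass pipe wall = ln(65/55)/(2π×117×24.9) = 9.126×10^-6 K/W
R_cellular glass = ln(145/65)/(2π×0.0522×24.9) = 0.09825 K/W
R_total = 0.09825 K/W
Q = ΔT/R_total = 15/0.09825

Q ≈ 153 W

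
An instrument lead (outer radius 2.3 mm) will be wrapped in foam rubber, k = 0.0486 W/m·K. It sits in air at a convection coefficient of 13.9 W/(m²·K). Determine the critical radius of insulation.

For a cylinder r_cr = k/h = 0.0486/13.9
r_cr = 3.5 mm; since the bare radius (2.3 mm) is below r_cr, adding a thin layer of insulation will *increase* heat loss.

r_cr ≈ 3.5 mm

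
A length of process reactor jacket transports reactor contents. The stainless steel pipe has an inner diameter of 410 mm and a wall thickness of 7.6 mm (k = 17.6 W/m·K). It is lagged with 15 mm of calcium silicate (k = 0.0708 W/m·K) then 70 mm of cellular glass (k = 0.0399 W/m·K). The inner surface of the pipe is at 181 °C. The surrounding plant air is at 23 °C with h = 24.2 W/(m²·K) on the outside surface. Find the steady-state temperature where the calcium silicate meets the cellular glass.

Per-layer cylindrical resistances, series-summed:
R_stainless steel pipe wall = ln(212.6/205)/(2π×17.6×1) = 3.292×10^-4 K/W
R_calcium silicate = ln(227.6/212.6)/(2π×0.0708×1) = 0.1533 K/W
R_cellular glass = ln(297.6/227.6)/(2π×0.0399×1) = 1.07 K/W
R_outer film = 1/(h_o·2πr_oL) = 1/(24.2×2π×0.2976×1) = 0.0221 K/W
R_total = 1.245 K/W
Q = ΔT/R_total = 158/1.245
Q = 127 W/m
T_interface = T_inner − Q·ΣR(inner→interface) = 181 − 127×0.1536

T ≈ 162 °C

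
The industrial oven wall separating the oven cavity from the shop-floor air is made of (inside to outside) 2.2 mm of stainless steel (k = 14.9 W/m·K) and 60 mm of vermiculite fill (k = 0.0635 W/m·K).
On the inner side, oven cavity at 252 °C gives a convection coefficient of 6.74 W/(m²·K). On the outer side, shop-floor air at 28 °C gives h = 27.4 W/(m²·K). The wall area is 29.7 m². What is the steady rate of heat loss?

Thermal resistances in series:
R_inner film = 1/(h_i·A) = 1/(6.74×29.7) = 0.004996 K/W
R_stainless steel = L/(kA) = 0.0022/(14.9×29.7) = 4.971×10^-6 K/W
R_vermiculite fill = L/(kA) = 0.06/(0.0635×29.7) = 0.03181 K/W
R_outer film = 1/(h_o·A) = 1/(27.4×29.7) = 0.001229 K/W
R_total = 0.03804 K/W
Q = ΔT / R_total = 224 / 0.03804

Q ≈ 5890 W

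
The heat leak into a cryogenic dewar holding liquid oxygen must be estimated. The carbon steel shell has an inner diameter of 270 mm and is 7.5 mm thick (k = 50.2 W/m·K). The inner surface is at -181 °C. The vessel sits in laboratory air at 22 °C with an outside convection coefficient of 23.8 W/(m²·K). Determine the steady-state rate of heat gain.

Q ≈ 1230 W

Radial (spherical) resistances in series:
R_carbon steel shell = (1/0.135 − 1/0.1425)/(4π×50.2) = 6.18×10^-4 K/W
R_outer film = 1/(h·4πr_o²) = 1/(23.8×4π×0.1425²) = 0.1647 K/W
R_total = 0.1653 K/W
Q = ΔT/R_total = 203/0.1653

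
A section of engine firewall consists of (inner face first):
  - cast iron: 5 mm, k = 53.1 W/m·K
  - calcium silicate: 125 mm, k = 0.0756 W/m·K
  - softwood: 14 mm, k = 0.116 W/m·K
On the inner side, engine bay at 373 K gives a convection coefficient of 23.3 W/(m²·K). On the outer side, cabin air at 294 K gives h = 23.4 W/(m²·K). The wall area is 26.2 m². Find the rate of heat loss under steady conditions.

Q ≈ 1110 W

Treating each layer as a thermal resistance in series:
R_inner film = 1/(h_i·A) = 1/(23.3×26.2) = 0.001638 K/W
R_cast iron = L/(kA) = 0.005/(53.1×26.2) = 3.594×10^-6 K/W
R_calcium silicate = L/(kA) = 0.125/(0.0756×26.2) = 0.06311 K/W
R_softwood = L/(kA) = 0.014/(0.116×26.2) = 0.004606 K/W
R_outer film = 1/(h_o·A) = 1/(23.4×26.2) = 0.001631 K/W
R_total = 0.07099 K/W
Q = ΔT / R_total = 79 / 0.07099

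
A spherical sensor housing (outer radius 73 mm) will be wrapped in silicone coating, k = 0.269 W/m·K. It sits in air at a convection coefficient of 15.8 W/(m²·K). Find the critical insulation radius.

For a sphere r_cr = 2k/h = 2×0.269/15.8
r_cr = 34.1 mm; since the bare radius (73 mm) is above r_cr, any added insulation will reduce heat loss.

r_cr ≈ 34.1 mm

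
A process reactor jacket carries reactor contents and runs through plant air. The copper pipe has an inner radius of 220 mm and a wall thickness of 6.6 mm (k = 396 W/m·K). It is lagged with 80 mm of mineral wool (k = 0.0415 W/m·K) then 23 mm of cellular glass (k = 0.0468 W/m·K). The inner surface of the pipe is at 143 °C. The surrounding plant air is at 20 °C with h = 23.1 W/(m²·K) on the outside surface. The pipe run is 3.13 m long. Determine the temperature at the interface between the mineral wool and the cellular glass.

T ≈ 43 °C

Radial resistances (cylindrical: R_cond = ln(r_o/r_i)/(2πkL), R_conv = 1/(h·2πrL)):
R_copper pipe wall = ln(226.6/220)/(2π×396×3.13) = 3.795×10^-6 K/W
R_mineral wool = ln(306.6/226.6)/(2π×0.0415×3.13) = 0.3705 K/W
R_cellular glass = ln(329.6/306.6)/(2π×0.0468×3.13) = 0.07859 K/W
R_outer film = 1/(h_o·2πr_oL) = 1/(23.1×2π×0.3296×3.13) = 0.006678 K/W
R_total = 0.4557 K/W
Q = ΔT/R_total = 123/0.4557
Q = 270 W
T_interface = T_inner − Q·ΣR(inner→interface) = 143 − 270×0.3705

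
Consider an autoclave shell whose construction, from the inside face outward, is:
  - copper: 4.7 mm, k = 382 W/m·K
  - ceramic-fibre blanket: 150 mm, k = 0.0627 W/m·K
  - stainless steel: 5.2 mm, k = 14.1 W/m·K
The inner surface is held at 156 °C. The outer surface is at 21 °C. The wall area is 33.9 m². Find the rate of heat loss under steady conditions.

Series thermal resistances:
R_copper = L/(kA) = 0.0047/(382×33.9) = 3.629×10^-7 K/W
R_ceramic-fibre blanket = L/(kA) = 0.15/(0.0627×33.9) = 0.07057 K/W
R_stainless steel = L/(kA) = 0.0052/(14.1×33.9) = 1.088×10^-5 K/W
R_total = 0.07058 K/W
Q = ΔT / R_total = 135 / 0.07058

Q ≈ 1910 W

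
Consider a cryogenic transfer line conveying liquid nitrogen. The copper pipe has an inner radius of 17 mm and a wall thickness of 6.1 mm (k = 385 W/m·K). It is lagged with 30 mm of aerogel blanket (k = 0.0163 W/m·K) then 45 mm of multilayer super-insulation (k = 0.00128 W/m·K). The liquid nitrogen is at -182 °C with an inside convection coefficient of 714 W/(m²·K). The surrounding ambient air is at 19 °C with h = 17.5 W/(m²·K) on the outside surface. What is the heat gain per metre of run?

q′ ≈ 2.38 W/m

Treating each annulus and film as a series resistance:
R_inner film = 1/(h_i·2πr₁L) = 1/(714×2π×0.017×1) = 0.01311 K/W
R_copper pipe wall = ln(23.1/17)/(2π×385×1) = 1.268×10^-4 K/W
R_aerogel blanket = ln(53.1/23.1)/(2π×0.0163×1) = 8.127 K/W
R_multilayer super-insulation = ln(98.1/53.1)/(2π×0.00128×1) = 76.32 K/W
R_outer film = 1/(h_o·2πr_oL) = 1/(17.5×2π×0.0981×1) = 0.09271 K/W
R_total = 84.55 K/W
Q = ΔT/R_total = 201/84.55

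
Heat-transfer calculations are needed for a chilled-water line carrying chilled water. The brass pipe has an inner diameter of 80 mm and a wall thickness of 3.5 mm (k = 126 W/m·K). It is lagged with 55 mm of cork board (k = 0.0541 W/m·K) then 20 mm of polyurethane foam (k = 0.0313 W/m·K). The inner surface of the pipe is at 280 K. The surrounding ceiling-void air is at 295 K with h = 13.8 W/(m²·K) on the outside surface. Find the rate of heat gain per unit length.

q′ ≈ 4.36 W/m

Cylindrical conduction, so R = ln(r₂/r₁)/(2πkL) per layer, in series:
R_brass pipe wall = ln(43.5/40)/(2π×126×1) = 1.06×10^-4 K/W
R_cork board = ln(98.5/43.5)/(2π×0.0541×1) = 2.404 K/W
R_polyurethane foam = ln(118.5/98.5)/(2π×0.0313×1) = 0.94 K/W
R_outer film = 1/(h_o·2πr_oL) = 1/(13.8×2π×0.1185×1) = 0.09732 K/W
R_total = 3.442 K/W
Q = ΔT/R_total = 15/3.442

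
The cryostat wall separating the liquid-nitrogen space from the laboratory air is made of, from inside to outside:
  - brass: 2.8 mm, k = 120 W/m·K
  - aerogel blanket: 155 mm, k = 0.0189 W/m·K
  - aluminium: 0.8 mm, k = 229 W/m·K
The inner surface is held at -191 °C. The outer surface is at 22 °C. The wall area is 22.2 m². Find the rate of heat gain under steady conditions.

Q ≈ 577 W

Model the wall as resistances in series:
R_brass = L/(kA) = 0.0028/(120×22.2) = 1.051×10^-6 K/W
R_aerogel blanket = L/(kA) = 0.155/(0.0189×22.2) = 0.3694 K/W
R_aluminium = L/(kA) = 0.0008/(229×22.2) = 1.574×10^-7 K/W
R_total = 0.3694 K/W
Q = ΔT / R_total = 213 / 0.3694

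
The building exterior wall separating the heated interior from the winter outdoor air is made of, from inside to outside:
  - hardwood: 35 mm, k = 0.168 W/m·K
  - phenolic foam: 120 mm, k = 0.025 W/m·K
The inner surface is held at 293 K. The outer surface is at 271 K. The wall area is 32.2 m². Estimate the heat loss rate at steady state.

Q ≈ 141 W

Series thermal resistances:
R_hardwood = L/(kA) = 0.035/(0.168×32.2) = 0.00647 K/W
R_phenolic foam = L/(kA) = 0.12/(0.025×32.2) = 0.1491 K/W
R_total = 0.1555 K/W
Q = ΔT / R_total = 22 / 0.1555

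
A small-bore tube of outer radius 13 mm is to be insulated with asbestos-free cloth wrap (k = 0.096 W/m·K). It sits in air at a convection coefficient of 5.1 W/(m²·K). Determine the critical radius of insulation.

For a cylinder r_cr = k/h = 0.096/5.1
r_cr = 18.8 mm; since the bare radius (13 mm) is below r_cr, adding a thin layer of insulation will *increase* heat loss.

r_cr ≈ 18.8 mm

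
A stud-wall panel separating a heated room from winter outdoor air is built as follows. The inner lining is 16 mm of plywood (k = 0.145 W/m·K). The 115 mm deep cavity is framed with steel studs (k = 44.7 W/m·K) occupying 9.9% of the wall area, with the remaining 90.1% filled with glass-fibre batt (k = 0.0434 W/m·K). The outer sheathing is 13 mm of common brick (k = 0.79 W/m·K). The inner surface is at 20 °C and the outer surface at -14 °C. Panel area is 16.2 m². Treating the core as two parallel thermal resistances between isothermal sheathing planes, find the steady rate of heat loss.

Sheathing layers in series; stud and cavity paths in parallel between them.
R_inner = 0.016/(0.145×16.2) = 0.006811 K/W
R_stud  = 0.115/(44.7×0.099×16.2) = 0.001604 K/W
R_cav   = 0.115/(0.0434×0.901×16.2) = 0.1815 K/W
1/R_core = 1/R_stud + 1/R_cav → R_core = 0.00159 K/W
R_outer = 0.013/(0.79×16.2) = 0.001016 K/W
R_total = 0.009417 K/W
Q = ΔT/R_total = 34/0.009417

Q ≈ 3610 W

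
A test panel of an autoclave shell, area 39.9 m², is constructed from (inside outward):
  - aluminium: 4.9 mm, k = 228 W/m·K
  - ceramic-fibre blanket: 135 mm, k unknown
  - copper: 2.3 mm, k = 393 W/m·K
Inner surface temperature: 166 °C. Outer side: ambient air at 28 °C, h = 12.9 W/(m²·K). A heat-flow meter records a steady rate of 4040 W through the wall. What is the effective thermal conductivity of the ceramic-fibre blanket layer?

Series thermal resistances:
R_aluminium = L/(kA) = 0.0049/(228×39.9) = 5.386×10^-7 K/W
R_copper = L/(kA) = 0.0023/(393×39.9) = 1.467×10^-7 K/W
R_outer film = 1/(h_o·A) = 1/(12.9×39.9) = 0.001943 K/W
Sum of known resistances R_other = 0.001944 K/W
Total R = ΔT/Q = 138/4040 = 0.03416 K/W
R_ceramic-fibre blanket = R_total − R_other = 0.03221 K/W
k = L/(R·A) = 0.135/(0.03221×39.9)

k ≈ 0.105 W/(m·K)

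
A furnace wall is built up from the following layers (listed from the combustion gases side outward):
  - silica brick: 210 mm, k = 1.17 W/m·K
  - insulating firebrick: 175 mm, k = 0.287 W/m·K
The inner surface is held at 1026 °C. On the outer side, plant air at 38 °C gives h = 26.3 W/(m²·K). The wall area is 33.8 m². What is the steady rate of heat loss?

Q ≈ 40400 W

Model the wall as resistances in series:
R_silica brick = L/(kA) = 0.21/(1.17×33.8) = 0.00531 K/W
R_insulating firebrick = L/(kA) = 0.175/(0.287×33.8) = 0.01804 K/W
R_outer film = 1/(h_o·A) = 1/(26.3×33.8) = 0.001125 K/W
R_total = 0.02448 K/W
Q = ΔT / R_total = 988 / 0.02448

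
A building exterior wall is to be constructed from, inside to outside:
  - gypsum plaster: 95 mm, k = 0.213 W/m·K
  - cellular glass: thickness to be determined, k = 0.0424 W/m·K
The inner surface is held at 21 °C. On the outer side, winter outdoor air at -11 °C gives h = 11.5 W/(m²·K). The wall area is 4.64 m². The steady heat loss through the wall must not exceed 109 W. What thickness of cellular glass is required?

Treating each layer as a thermal resistance in series:
R_gypsum plaster = L/(kA) = 0.095/(0.213×4.64) = 0.09612 K/W
R_outer film = 1/(h_o·A) = 1/(11.5×4.64) = 0.01874 K/W
Sum of the known resistances R_other = 0.1149 K/W
Required total resistance R_tot = ΔT/Q_allow = 32/109 = 0.2936 K/W
R_cellular glass = R_tot − R_other = 0.1787 K/W
L = R·k·A = 0.1787×0.0424×4.64

L ≈ 35.2 mm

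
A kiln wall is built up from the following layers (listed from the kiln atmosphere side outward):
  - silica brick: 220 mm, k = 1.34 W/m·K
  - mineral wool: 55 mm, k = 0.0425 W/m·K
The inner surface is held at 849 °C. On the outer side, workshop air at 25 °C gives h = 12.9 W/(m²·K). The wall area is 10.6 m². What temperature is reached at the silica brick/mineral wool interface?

T ≈ 761 °C

Model the wall as resistances in series:
R_silica brick = L/(kA) = 0.22/(1.34×10.6) = 0.01549 K/W
R_mineral wool = L/(kA) = 0.055/(0.0425×10.6) = 0.1221 K/W
R_outer film = 1/(h_o·A) = 1/(12.9×10.6) = 0.007313 K/W
R_total = 0.1449 K/W;  Q = ΔT/R_total = 824/0.1449 = 5687 W
T_interface = T_inner − Q·ΣR(inner→interface) = 849 − 5690×0.01549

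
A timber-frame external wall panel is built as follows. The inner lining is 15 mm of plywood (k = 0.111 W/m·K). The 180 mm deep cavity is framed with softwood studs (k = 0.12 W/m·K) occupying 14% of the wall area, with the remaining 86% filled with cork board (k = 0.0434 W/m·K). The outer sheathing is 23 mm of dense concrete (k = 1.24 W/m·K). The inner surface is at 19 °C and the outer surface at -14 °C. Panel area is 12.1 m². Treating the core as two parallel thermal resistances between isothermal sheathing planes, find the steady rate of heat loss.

Q ≈ 115 W

Sheathing layers in series; stud and cavity paths in parallel between them.
R_inner = 0.015/(0.111×12.1) = 0.01117 K/W
R_stud  = 0.18/(0.12×0.14×12.1) = 0.8855 K/W
R_cav   = 0.18/(0.0434×0.86×12.1) = 0.3986 K/W
1/R_core = 1/R_stud + 1/R_cav → R_core = 0.2749 K/W
R_outer = 0.023/(1.24×12.1) = 0.001533 K/W
R_total = 0.2876 K/W
Q = ΔT/R_total = 33/0.2876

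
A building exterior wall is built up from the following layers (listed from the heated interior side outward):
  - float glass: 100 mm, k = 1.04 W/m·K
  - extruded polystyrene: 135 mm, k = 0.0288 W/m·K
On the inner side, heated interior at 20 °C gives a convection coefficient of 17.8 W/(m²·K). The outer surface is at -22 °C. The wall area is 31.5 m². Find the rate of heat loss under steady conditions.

Treating each layer as a thermal resistance in series:
R_inner film = 1/(h_i·A) = 1/(17.8×31.5) = 0.001783 K/W
R_float glass = L/(kA) = 0.1/(1.04×31.5) = 0.003053 K/W
R_extruded polystyrene = L/(kA) = 0.135/(0.0288×31.5) = 0.1488 K/W
R_total = 0.1536 K/W
Q = ΔT / R_total = 42 / 0.1536

Q ≈ 273 W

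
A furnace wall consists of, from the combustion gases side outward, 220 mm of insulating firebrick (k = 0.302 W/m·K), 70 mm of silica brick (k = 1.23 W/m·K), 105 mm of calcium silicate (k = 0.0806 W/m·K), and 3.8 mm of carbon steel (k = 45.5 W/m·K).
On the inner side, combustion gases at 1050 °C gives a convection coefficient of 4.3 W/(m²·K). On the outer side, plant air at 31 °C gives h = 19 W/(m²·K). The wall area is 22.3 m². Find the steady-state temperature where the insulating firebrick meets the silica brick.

T ≈ 637 °C

Using the resistance-network approach (series):
R_inner film = 1/(h_i·A) = 1/(4.3×22.3) = 0.01043 K/W
R_insulating firebrick = L/(kA) = 0.22/(0.302×22.3) = 0.03267 K/W
R_silica brick = L/(kA) = 0.07/(1.23×22.3) = 0.002552 K/W
R_calcium silicate = L/(kA) = 0.105/(0.0806×22.3) = 0.05842 K/W
R_carbon steel = L/(kA) = 0.0038/(45.5×22.3) = 3.745×10^-6 K/W
R_outer film = 1/(h_o·A) = 1/(19×22.3) = 0.00236 K/W
R_total = 0.1064 K/W;  Q = ΔT/R_total = 1019/0.1064 = 9574 W
T_interface = T_inner − Q·ΣR(inner→interface) = 1050 − 9570×0.0431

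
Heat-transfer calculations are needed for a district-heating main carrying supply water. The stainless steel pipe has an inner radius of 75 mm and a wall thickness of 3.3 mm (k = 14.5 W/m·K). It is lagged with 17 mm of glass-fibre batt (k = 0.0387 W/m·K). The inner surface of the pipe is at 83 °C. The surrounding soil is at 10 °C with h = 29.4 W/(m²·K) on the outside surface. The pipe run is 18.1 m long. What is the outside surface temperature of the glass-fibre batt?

Treating each annulus and film as a series resistance:
R_stainless steel pipe wall = ln(78.3/75)/(2π×14.5×18.1) = 2.611×10^-5 K/W
R_glass-fibre batt = ln(95.3/78.3)/(2π×0.0387×18.1) = 0.04464 K/W
R_outer film = 1/(h_o·2πr_oL) = 1/(29.4×2π×0.0953×18.1) = 0.003138 K/W
R_total = 0.04781 K/W
Q = ΔT/R_total = 73/0.04781
Q = 1530 W
T_interface = T_inner − Q·ΣR(inner→interface) = 83 − 1530×0.04467

T ≈ 14.8 °C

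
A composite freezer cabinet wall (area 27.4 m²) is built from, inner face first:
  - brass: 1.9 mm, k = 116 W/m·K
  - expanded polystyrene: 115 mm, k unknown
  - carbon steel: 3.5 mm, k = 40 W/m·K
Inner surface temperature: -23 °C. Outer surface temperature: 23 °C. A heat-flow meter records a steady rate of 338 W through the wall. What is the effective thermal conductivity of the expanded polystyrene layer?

k ≈ 0.0308 W/(m·K)

Treating each layer as a thermal resistance in series:
R_brass = L/(kA) = 0.0019/(116×27.4) = 5.978×10^-7 K/W
R_carbon steel = L/(kA) = 0.0035/(40×27.4) = 3.193×10^-6 K/W
Sum of known resistances R_other = 3.791×10^-6 K/W
Total R = ΔT/Q = 46/338 = 0.1361 K/W
R_expanded polystyrene = R_total − R_other = 0.1361 K/W
k = L/(R·A) = 0.115/(0.1361×27.4)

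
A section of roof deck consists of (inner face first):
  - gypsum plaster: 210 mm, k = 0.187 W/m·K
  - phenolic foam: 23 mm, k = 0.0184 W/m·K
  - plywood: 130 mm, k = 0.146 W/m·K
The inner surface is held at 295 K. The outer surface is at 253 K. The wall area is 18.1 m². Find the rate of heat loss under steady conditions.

Treating each layer as a thermal resistance in series:
R_gypsum plaster = L/(kA) = 0.21/(0.187×18.1) = 0.06204 K/W
R_phenolic foam = L/(kA) = 0.023/(0.0184×18.1) = 0.06906 K/W
R_plywood = L/(kA) = 0.13/(0.146×18.1) = 0.04919 K/W
R_total = 0.1803 K/W
Q = ΔT / R_total = 42 / 0.1803

Q ≈ 233 W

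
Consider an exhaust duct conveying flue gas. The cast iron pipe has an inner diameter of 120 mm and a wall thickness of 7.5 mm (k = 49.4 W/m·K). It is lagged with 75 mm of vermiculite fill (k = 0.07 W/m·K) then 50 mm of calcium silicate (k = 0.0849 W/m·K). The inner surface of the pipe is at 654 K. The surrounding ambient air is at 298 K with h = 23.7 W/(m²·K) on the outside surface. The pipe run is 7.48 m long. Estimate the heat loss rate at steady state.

Q ≈ 1160 W

For a radial system each layer contributes R = ln(r_out/r_in)/(2πkL); films add R = 1/(hA).
R_cast iron pipe wall = ln(67.5/60)/(2π×49.4×7.48) = 5.073×10^-5 K/W
R_vermiculite fill = ln(142.5/67.5)/(2π×0.07×7.48) = 0.2271 K/W
R_calcium silicate = ln(192.5/142.5)/(2π×0.0849×7.48) = 0.07537 K/W
R_outer film = 1/(h_o·2πr_oL) = 1/(23.7×2π×0.1925×7.48) = 0.004664 K/W
R_total = 0.3072 K/W
Q = ΔT/R_total = 356/0.3072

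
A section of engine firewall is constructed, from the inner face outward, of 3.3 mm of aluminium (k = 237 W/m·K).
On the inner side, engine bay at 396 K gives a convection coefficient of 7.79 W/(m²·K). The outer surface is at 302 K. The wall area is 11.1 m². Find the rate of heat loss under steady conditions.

Q ≈ 8130 W

Model the wall as resistances in series:
R_inner film = 1/(h_i·A) = 1/(7.79×11.1) = 0.01156 K/W
R_aluminium = L/(kA) = 0.0033/(237×11.1) = 1.254×10^-6 K/W
R_total = 0.01157 K/W
Q = ΔT / R_total = 94 / 0.01157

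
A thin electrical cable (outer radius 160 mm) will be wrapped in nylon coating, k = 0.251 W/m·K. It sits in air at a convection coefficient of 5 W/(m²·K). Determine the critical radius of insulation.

For a cylinder r_cr = k/h = 0.251/5
r_cr = 50.2 mm; since the bare radius (160 mm) is above r_cr, any added insulation will reduce heat loss.

r_cr ≈ 50.2 mm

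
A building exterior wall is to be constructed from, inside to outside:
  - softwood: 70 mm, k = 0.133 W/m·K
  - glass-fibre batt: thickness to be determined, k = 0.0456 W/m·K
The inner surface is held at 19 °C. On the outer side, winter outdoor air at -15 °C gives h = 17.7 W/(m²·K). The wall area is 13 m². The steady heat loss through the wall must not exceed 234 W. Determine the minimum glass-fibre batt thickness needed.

L ≈ 59.6 mm

Thermal resistances in series:
R_softwood = L/(kA) = 0.07/(0.133×13) = 0.04049 K/W
R_outer film = 1/(h_o·A) = 1/(17.7×13) = 0.004346 K/W
Sum of the known resistances R_other = 0.04483 K/W
Required total resistance R_tot = ΔT/Q_allow = 34/234 = 0.1453 K/W
R_glass-fibre batt = R_tot − R_other = 0.1005 K/W
L = R·k·A = 0.1005×0.0456×13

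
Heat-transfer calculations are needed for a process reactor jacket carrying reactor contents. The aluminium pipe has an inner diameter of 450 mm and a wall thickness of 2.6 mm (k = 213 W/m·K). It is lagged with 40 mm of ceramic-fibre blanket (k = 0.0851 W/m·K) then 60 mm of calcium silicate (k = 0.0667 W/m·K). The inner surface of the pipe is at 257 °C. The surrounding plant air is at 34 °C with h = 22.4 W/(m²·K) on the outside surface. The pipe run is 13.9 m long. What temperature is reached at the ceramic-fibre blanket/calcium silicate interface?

T ≈ 173 °C

Per-layer cylindrical resistances, series-summed:
R_aluminium pipe wall = ln(227.6/225)/(2π×213×13.9) = 6.176×10^-7 K/W
R_ceramic-fibre blanket = ln(267.6/227.6)/(2π×0.0851×13.9) = 0.02178 K/W
R_calcium silicate = ln(327.6/267.6)/(2π×0.0667×13.9) = 0.03473 K/W
R_outer film = 1/(h_o·2πr_oL) = 1/(22.4×2π×0.3276×13.9) = 0.00156 K/W
R_total = 0.05807 K/W
Q = ΔT/R_total = 223/0.05807
Q = 3840 W
T_interface = T_inner − Q·ΣR(inner→interface) = 257 − 3840×0.02178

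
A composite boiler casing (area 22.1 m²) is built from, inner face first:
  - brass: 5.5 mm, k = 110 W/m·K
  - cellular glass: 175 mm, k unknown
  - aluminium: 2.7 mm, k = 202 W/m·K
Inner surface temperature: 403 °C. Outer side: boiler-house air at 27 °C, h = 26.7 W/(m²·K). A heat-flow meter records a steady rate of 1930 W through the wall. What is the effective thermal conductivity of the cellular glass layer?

k ≈ 0.041 W/(m·K)

Treating each layer as a thermal resistance in series:
R_brass = L/(kA) = 0.0055/(110×22.1) = 2.262×10^-6 K/W
R_aluminium = L/(kA) = 0.0027/(202×22.1) = 6.048×10^-7 K/W
R_outer film = 1/(h_o·A) = 1/(26.7×22.1) = 0.001695 K/W
Sum of known resistances R_other = 0.001698 K/W
Total R = ΔT/Q = 376/1930 = 0.1948 K/W
R_cellular glass = R_total − R_other = 0.1931 K/W
k = L/(R·A) = 0.175/(0.1931×22.1)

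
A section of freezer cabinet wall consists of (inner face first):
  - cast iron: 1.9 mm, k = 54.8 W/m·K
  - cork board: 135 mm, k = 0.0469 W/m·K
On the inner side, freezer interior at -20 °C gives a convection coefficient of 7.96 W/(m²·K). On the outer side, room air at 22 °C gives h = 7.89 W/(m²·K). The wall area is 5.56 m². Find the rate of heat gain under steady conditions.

Using the resistance-network approach (series):
R_inner film = 1/(h_i·A) = 1/(7.96×5.56) = 0.02259 K/W
R_cast iron = L/(kA) = 0.0019/(54.8×5.56) = 6.236×10^-6 K/W
R_cork board = L/(kA) = 0.135/(0.0469×5.56) = 0.5177 K/W
R_outer film = 1/(h_o·A) = 1/(7.89×5.56) = 0.0228 K/W
R_total = 0.5631 K/W
Q = ΔT / R_total = 42 / 0.5631

Q ≈ 74.6 W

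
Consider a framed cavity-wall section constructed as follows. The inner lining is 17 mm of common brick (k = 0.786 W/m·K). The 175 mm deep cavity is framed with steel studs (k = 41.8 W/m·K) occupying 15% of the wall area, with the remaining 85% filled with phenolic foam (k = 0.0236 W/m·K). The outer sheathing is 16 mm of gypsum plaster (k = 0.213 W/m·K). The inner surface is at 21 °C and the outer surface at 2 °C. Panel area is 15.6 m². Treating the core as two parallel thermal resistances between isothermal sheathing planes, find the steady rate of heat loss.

Q ≈ 2380 W

Sheathing layers in series; stud and cavity paths in parallel between them.
R_inner = 0.017/(0.786×15.6) = 0.001386 K/W
R_stud  = 0.175/(41.8×0.15×15.6) = 0.001789 K/W
R_cav   = 0.175/(0.0236×0.85×15.6) = 0.5592 K/W
1/R_core = 1/R_stud + 1/R_cav → R_core = 0.001783 K/W
R_outer = 0.016/(0.213×15.6) = 0.004815 K/W
R_total = 0.007985 K/W
Q = ΔT/R_total = 19/0.007985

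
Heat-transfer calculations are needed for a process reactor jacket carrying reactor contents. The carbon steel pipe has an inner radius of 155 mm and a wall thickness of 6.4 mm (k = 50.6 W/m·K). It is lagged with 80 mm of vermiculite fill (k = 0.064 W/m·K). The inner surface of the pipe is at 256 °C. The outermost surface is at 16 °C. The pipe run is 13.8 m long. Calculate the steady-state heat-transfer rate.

Q ≈ 3310 W

Cylindrical conduction, so R = ln(r₂/r₁)/(2πkL) per layer, in series:
R_carbon steel pipe wall = ln(161.4/155)/(2π×50.6×13.8) = 9.222×10^-6 K/W
R_vermiculite fill = ln(241.4/161.4)/(2π×0.064×13.8) = 0.07254 K/W
R_total = 0.07255 K/W
Q = ΔT/R_total = 240/0.07255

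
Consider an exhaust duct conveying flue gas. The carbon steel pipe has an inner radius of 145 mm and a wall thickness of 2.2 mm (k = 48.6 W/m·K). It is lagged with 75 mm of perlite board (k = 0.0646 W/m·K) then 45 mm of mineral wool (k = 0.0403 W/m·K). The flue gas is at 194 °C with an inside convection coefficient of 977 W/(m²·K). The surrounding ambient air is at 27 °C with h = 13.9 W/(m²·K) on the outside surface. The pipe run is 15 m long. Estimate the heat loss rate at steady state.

Q ≈ 1400 W

For a radial system each layer contributes R = ln(r_out/r_in)/(2πkL); films add R = 1/(hA).
R_inner film = 1/(h_i·2πr₁L) = 1/(977×2π×0.145×15) = 7.49×10^-5 K/W
R_carbon steel pipe wall = ln(147.2/145)/(2π×48.6×15) = 3.288×10^-6 K/W
R_perlite board = ln(222.2/147.2)/(2π×0.0646×15) = 0.06763 K/W
R_mineral wool = ln(267.2/222.2)/(2π×0.0403×15) = 0.04855 K/W
R_outer film = 1/(h_o·2πr_oL) = 1/(13.9×2π×0.2672×15) = 0.002857 K/W
R_total = 0.1191 K/W
Q = ΔT/R_total = 167/0.1191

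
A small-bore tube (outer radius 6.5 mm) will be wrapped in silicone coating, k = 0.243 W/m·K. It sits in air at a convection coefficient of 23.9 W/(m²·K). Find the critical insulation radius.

For a cylinder r_cr = k/h = 0.243/23.9
r_cr = 10.2 mm; since the bare radius (6.5 mm) is below r_cr, adding a thin layer of insulation will *increase* heat loss.

r_cr ≈ 10.2 mm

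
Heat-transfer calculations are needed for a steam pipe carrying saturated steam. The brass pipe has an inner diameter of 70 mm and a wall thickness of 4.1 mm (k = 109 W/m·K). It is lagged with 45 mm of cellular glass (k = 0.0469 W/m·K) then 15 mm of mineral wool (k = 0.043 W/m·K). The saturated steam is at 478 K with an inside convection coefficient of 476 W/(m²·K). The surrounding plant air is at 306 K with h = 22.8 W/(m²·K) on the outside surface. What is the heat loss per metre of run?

Per-layer cylindrical resistances, series-summed:
R_inner film = 1/(h_i·2πr₁L) = 1/(476×2π×0.035×1) = 0.009553 K/W
R_brass pipe wall = ln(39.1/35)/(2π×109×1) = 1.617×10^-4 K/W
R_cellular glass = ln(84.1/39.1)/(2π×0.0469×1) = 2.599 K/W
R_mineral wool = ln(99.1/84.1)/(2π×0.043×1) = 0.6075 K/W
R_outer film = 1/(h_o·2πr_oL) = 1/(22.8×2π×0.0991×1) = 0.07044 K/W
R_total = 3.287 K/W
Q = ΔT/R_total = 172/3.287

q′ ≈ 52.3 W/m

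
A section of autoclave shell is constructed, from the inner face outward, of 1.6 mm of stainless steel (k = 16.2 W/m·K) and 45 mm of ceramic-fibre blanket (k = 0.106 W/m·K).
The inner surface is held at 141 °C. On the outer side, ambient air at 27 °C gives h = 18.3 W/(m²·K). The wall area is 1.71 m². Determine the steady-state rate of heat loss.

Q ≈ 407 W

Series thermal resistances:
R_stainless steel = L/(kA) = 0.0016/(16.2×1.71) = 5.776×10^-5 K/W
R_ceramic-fibre blanket = L/(kA) = 0.045/(0.106×1.71) = 0.2483 K/W
R_outer film = 1/(h_o·A) = 1/(18.3×1.71) = 0.03196 K/W
R_total = 0.2803 K/W
Q = ΔT / R_total = 114 / 0.2803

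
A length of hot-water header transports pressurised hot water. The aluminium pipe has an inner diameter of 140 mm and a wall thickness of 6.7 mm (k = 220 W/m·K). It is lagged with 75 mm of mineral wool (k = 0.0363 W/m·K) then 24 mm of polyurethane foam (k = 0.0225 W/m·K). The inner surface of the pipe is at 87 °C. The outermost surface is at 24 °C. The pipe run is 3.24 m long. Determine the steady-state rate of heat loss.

Cylindrical conduction, so R = ln(r₂/r₁)/(2πkL) per layer, in series:
R_aluminium pipe wall = ln(76.7/70)/(2π×220×3.24) = 2.041×10^-5 K/W
R_mineral wool = ln(151.7/76.7)/(2π×0.0363×3.24) = 0.9229 K/W
R_polyurethane foam = ln(175.7/151.7)/(2π×0.0225×3.24) = 0.3207 K/W
R_total = 1.244 K/W
Q = ΔT/R_total = 63/1.244

Q ≈ 50.7 W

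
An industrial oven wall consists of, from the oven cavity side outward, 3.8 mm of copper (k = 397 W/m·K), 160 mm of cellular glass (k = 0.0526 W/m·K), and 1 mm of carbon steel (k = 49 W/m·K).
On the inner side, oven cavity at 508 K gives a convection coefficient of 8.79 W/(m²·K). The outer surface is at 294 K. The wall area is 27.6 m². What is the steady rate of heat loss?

Q ≈ 1870 W

Model the wall as resistances in series:
R_inner film = 1/(h_i·A) = 1/(8.79×27.6) = 0.004122 K/W
R_copper = L/(kA) = 0.0038/(397×27.6) = 3.468×10^-7 K/W
R_cellular glass = L/(kA) = 0.16/(0.0526×27.6) = 0.1102 K/W
R_carbon steel = L/(kA) = 0.001/(49×27.6) = 7.394×10^-7 K/W
R_total = 0.1143 K/W
Q = ΔT / R_total = 214 / 0.1143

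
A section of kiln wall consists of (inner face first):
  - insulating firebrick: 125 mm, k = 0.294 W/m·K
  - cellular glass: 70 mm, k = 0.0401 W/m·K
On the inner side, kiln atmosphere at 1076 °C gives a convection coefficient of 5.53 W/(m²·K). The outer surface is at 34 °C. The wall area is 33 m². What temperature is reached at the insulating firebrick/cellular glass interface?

T ≈ 807 °C

Thermal resistances in series:
R_inner film = 1/(h_i·A) = 1/(5.53×33) = 0.00548 K/W
R_insulating firebrick = L/(kA) = 0.125/(0.294×33) = 0.01288 K/W
R_cellular glass = L/(kA) = 0.07/(0.0401×33) = 0.0529 K/W
R_total = 0.07126 K/W;  Q = ΔT/R_total = 1042/0.07126 = 14620 W
T_interface = T_inner − Q·ΣR(inner→interface) = 1076 − 14600×0.01836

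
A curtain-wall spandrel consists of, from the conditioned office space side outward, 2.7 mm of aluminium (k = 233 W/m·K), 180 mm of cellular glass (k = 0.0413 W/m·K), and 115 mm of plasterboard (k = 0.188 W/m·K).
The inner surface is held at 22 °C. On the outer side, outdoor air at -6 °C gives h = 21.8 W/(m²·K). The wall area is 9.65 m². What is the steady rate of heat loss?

Treating each layer as a thermal resistance in series:
R_aluminium = L/(kA) = 0.0027/(233×9.65) = 1.201×10^-6 K/W
R_cellular glass = L/(kA) = 0.18/(0.0413×9.65) = 0.4516 K/W
R_plasterboard = L/(kA) = 0.115/(0.188×9.65) = 0.06339 K/W
R_outer film = 1/(h_o·A) = 1/(21.8×9.65) = 0.004754 K/W
R_total = 0.5198 K/W
Q = ΔT / R_total = 28 / 0.5198

Q ≈ 53.9 W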